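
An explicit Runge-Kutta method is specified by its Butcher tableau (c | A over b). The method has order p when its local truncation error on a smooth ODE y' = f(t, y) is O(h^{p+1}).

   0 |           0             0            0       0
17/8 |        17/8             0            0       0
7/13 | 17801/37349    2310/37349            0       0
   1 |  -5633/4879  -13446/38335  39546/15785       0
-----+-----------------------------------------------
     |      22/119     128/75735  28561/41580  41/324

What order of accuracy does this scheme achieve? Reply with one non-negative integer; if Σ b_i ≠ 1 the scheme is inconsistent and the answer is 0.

b = (22/119, 128/75735, 28561/41580, 41/324)
c = (0, 17/8, 7/13, 1)
Ac = (0, 0, 1155/8788, 99/164)
Σ b_i: 22/119·1 + 128/75735·1 + 28561/41580·1 + 41/324·1 = 1 ✓
b·c: 128/75735·17/8 + 28561/41580·7/13 + 41/324·1 = 1/2 ✓
b·c²: 128/75735·289/64 + 28561/41580·49/169 + 41/324·1 = 1/3 ✓
b·Ac: 28561/41580·1155/8788 + 41/324·99/164 = 1/6 ✓
b·c³: 128/75735·4913/512 + 28561/41580·343/2197 + 41/324·1 = 1/4 ✓
b·(c∘Ac): 28561/41580·8085/114244 + 41/324·99/164 = 1/8 ✓
b·Ac²: 28561/41580·19635/70304 + 41/324·(-1125/1312) = 1/12 ✓
b·A²c: 41/324·27/82 = 1/24 ✓; 4 stages ⇒ order 4.

4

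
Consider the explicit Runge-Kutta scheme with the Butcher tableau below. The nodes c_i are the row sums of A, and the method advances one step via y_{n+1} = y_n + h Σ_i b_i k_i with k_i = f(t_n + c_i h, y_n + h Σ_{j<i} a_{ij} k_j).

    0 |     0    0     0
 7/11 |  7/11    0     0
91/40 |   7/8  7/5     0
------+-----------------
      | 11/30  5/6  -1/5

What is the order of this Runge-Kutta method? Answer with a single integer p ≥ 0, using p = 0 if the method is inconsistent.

1

b = (11/30, 5/6, -1/5)
c = (0, 7/11, 91/40)
Ac = (0, 0, 49/55)
Σ b_i: 11/30·1 + 5/6·1 + (-1/5)·1 = 1 ✓
b·c: 5/6·7/11 + (-1/5)·91/40 = 497/6600 ≠ 1/2 ⇒ order 1.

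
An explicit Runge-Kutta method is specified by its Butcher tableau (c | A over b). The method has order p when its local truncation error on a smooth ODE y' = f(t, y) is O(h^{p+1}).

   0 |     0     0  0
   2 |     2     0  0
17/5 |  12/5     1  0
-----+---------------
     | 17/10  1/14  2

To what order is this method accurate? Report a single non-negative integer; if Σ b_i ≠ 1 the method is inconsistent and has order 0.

0

b = (17/10, 1/14, 2)
c = (0, 2, 17/5)
Ac = (0, 0, 2)
Σ b_i: 17/10·1 + 1/14·1 + 2·1 = 132/35 ≠ 1 ⇒ order 0.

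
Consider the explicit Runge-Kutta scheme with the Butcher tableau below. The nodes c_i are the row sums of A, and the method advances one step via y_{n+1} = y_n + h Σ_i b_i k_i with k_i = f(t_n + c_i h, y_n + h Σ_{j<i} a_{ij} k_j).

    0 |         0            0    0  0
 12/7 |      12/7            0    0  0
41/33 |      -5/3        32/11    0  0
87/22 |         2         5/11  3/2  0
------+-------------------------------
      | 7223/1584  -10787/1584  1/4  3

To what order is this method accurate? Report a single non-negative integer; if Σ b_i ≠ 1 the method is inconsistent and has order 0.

b = (7223/1584, -10787/1584, 1/4, 3)
c = (0, 12/7, 41/33, 87/22)
Ac = (0, 0, 384/77, 37/14)
Σ b_i: 7223/1584·1 + (-10787/1584)·1 + 1/4·1 + 3·1 = 1 ✓
b·c: (-10787/1584)·12/7 + 1/4·41/33 + 3·87/22 = 1/2 ✓
b·c²: (-10787/1584)·144/49 + 1/4·1681/1089 + 3·7569/484 = 208018/7623 ≠ 1/3 ⇒ order 2.
b·Ac: 1/4·384/77 + 3·37/14 = 1413/154 ≠ 1/6

2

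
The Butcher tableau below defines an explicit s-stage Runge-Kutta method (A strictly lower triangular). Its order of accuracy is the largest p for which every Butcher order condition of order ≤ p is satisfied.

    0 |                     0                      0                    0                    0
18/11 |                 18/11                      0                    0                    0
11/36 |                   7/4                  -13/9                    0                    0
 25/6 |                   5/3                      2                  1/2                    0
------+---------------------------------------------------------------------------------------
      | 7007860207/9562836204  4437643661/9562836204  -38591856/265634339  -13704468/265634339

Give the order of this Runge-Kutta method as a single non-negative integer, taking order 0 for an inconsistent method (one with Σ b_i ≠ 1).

3

b = (7007860207/9562836204, 4437643661/9562836204, -38591856/265634339, -13704468/265634339)
c = (0, 18/11, 11/36, 25/6)
Ac = (0, 0, -26/11, 2713/792)
Σ b_i: 7007860207/9562836204·1 + 4437643661/9562836204·1 + (-38591856/265634339)·1 + (-13704468/265634339)·1 = 1 ✓
b·c: 4437643661/9562836204·18/11 + (-38591856/265634339)·11/36 + (-13704468/265634339)·25/6 = 1/2 ✓
b·c²: 4437643661/9562836204·324/121 + (-38591856/265634339)·121/1296 + (-13704468/265634339)·625/36 = 1/3 ✓
b·Ac: (-38591856/265634339)·(-26/11) + (-13704468/265634339)·2713/792 = 1/6 ✓
b·c³: 4437643661/9562836204·5832/1331 + (-38591856/265634339)·1331/46656 + (-13704468/265634339)·15625/216 = -537374374667/315573594732 ≠ 1/4 ⇒ order 3.
b·(c∘Ac): (-38591856/265634339)·(-13/18) + (-13704468/265634339)·67825/4752 = -66421524359/105191198244 ≠ 1/8
b·Ac²: (-38591856/265634339)·(-468/121) + (-13704468/265634339)·1694257/313632 = 178751451755/631147189464 ≠ 1/12
b·A²c: (-13704468/265634339)·(-13/11) = 178158084/2921977729 ≠ 1/24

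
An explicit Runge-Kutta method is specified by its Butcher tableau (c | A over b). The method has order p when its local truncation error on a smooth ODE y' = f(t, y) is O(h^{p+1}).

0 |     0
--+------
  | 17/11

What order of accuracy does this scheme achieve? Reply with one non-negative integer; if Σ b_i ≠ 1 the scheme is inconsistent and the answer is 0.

b = (17/11)
c = (0)
Σ b_i: 17/11·1 = 17/11 ≠ 1 ⇒ order 0.

0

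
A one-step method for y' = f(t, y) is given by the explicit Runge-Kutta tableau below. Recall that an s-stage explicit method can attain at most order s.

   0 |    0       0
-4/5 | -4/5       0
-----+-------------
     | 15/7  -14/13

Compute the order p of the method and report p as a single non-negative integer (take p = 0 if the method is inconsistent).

0

b = (15/7, -14/13)
c = (0, -4/5)
Σ b_i: 15/7·1 + (-14/13)·1 = 97/91 ≠ 1 ⇒ order 0.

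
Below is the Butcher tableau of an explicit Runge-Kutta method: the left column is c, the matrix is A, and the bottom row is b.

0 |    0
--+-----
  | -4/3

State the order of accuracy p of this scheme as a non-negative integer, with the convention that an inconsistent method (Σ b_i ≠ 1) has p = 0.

b = (-4/3)
c = (0)
Σ b_i: (-4/3)·1 = -4/3 ≠ 1 ⇒ order 0.

0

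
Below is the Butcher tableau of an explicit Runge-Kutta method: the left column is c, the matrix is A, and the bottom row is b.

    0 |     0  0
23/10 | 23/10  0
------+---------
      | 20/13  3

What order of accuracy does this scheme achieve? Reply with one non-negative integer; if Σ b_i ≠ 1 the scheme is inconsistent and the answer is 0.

b = (20/13, 3)
c = (0, 23/10)
Σ b_i: 20/13·1 + 3·1 = 59/13 ≠ 1 ⇒ order 0.

0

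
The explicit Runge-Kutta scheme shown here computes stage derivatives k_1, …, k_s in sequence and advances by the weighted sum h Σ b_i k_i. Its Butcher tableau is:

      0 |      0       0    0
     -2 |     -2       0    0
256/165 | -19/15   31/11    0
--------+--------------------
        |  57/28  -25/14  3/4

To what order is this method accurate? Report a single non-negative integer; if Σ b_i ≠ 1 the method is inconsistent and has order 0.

b = (57/28, -25/14, 3/4)
c = (0, -2, 256/165)
Ac = (0, 0, -62/11)
Σ b_i: 57/28·1 + (-25/14)·1 + 3/4·1 = 1 ✓
b·c: (-25/14)·(-2) + 3/4·256/165 = 1823/385 ≠ 1/2 ⇒ order 1.

1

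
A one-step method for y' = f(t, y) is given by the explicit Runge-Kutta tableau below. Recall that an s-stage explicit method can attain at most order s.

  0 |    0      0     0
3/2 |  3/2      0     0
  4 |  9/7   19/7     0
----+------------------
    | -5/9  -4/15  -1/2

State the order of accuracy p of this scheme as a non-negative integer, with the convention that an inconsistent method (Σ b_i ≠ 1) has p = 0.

b = (-5/9, -4/15, -1/2)
c = (0, 3/2, 4)
Ac = (0, 0, 57/14)
Σ b_i: (-5/9)·1 + (-4/15)·1 + (-1/2)·1 = -119/90 ≠ 1 ⇒ order 0.

0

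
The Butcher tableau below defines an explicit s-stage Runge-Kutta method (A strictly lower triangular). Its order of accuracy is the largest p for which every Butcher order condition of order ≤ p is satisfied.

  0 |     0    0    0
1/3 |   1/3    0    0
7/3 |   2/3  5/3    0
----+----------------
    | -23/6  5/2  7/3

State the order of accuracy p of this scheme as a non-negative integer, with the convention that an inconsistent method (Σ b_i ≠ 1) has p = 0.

1

b = (-23/6, 5/2, 7/3)
c = (0, 1/3, 7/3)
Ac = (0, 0, 5/9)
Σ b_i: (-23/6)·1 + 5/2·1 + 7/3·1 = 1 ✓
b·c: 5/2·1/3 + 7/3·7/3 = 113/18 ≠ 1/2 ⇒ order 1.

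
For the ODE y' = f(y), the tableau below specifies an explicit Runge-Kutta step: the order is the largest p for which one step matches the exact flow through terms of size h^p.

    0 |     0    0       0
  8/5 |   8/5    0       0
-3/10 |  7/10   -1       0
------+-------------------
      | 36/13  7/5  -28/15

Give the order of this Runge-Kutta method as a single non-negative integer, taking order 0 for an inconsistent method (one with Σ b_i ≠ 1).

b = (36/13, 7/5, -28/15)
c = (0, 8/5, -3/10)
Ac = (0, 0, -8/5)
Σ b_i: 36/13·1 + 7/5·1 + (-28/15)·1 = 449/195 ≠ 1 ⇒ order 0.

0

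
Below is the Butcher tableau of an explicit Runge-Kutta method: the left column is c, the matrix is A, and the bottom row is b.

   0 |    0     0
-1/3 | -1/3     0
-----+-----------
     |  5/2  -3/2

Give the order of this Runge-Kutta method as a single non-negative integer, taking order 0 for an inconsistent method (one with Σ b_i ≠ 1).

b = (5/2, -3/2)
c = (0, -1/3)
Σ b_i: 5/2·1 + (-3/2)·1 = 1 ✓
b·c: (-3/2)·(-1/3) = 1/2 ✓; 2 stages ⇒ order 2.

2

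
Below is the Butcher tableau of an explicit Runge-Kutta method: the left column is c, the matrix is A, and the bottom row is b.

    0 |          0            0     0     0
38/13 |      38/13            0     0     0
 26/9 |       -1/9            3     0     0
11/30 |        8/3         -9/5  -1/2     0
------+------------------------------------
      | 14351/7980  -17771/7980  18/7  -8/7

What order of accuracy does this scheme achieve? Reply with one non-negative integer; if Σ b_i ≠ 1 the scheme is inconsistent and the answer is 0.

b = (14351/7980, -17771/7980, 18/7, -8/7)
c = (0, 38/13, 26/9, 11/30)
Ac = (0, 0, 114/13, -3923/585)
Σ b_i: 14351/7980·1 + (-17771/7980)·1 + 18/7·1 + (-8/7)·1 = 1 ✓
b·c: (-17771/7980)·38/13 + 18/7·26/9 + (-8/7)·11/30 = 1/2 ✓
b·c²: (-17771/7980)·1444/169 + 18/7·676/81 + (-8/7)·121/900 = 15553/6825 ≠ 1/3 ⇒ order 2.
b·Ac: 18/7·114/13 + (-8/7)·(-3923/585) = 123724/4095 ≠ 1/6

2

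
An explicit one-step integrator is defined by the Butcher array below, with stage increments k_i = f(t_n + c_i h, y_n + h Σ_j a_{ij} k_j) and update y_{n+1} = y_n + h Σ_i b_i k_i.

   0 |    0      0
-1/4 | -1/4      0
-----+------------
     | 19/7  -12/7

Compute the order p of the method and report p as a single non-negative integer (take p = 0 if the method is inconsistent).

b = (19/7, -12/7)
c = (0, -1/4)
Σ b_i: 19/7·1 + (-12/7)·1 = 1 ✓
b·c: (-12/7)·(-1/4) = 3/7 ≠ 1/2 ⇒ order 1.

1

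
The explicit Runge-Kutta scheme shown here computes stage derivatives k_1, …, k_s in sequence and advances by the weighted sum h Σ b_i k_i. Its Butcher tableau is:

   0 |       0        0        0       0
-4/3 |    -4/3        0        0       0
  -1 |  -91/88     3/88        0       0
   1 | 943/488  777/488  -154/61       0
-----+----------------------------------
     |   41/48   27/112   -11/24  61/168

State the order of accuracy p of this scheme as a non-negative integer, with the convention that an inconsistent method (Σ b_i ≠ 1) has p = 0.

4

b = (41/48, 27/112, -11/24, 61/168)
c = (0, -4/3, -1, 1)
Ac = (0, 0, -1/22, 49/122)
Σ b_i: 41/48·1 + 27/112·1 + (-11/24)·1 + 61/168·1 = 1 ✓
b·c: 27/112·(-4/3) + (-11/24)·(-1) + 61/168·1 = 1/2 ✓
b·c²: 27/112·16/9 + (-11/24)·1 + 61/168·1 = 1/3 ✓
b·Ac: (-11/24)·(-1/22) + 61/168·49/122 = 1/6 ✓
b·c³: 27/112·(-64/27) + (-11/24)·(-1) + 61/168·1 = 1/4 ✓
b·(c∘Ac): (-11/24)·1/22 + 61/168·49/122 = 1/8 ✓
b·Ac²: (-11/24)·2/33 + 61/168·56/183 = 1/12 ✓
b·A²c: 61/168·7/61 = 1/24 ✓; 4 stages ⇒ order 4.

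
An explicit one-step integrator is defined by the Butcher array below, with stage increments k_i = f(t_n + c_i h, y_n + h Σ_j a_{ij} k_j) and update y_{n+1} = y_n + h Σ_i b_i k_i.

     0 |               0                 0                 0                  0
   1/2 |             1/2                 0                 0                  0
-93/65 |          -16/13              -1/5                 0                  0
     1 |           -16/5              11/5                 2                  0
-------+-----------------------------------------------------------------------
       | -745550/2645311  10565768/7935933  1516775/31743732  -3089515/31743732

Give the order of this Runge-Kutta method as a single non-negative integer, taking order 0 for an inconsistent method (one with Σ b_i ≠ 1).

b = (-745550/2645311, 10565768/7935933, 1516775/31743732, -3089515/31743732)
c = (0, 1/2, -93/65, 1)
Ac = (0, 0, -1/10, -229/130)
Σ b_i: (-745550/2645311)·1 + 10565768/7935933·1 + 1516775/31743732·1 + (-3089515/31743732)·1 = 1 ✓
b·c: 10565768/7935933·1/2 + 1516775/31743732·(-93/65) + (-3089515/31743732)·1 = 1/2 ✓
b·c²: 10565768/7935933·1/4 + 1516775/31743732·8649/4225 + (-3089515/31743732)·1 = 1/3 ✓
b·Ac: 1516775/31743732·(-1/10) + (-3089515/31743732)·(-229/130) = 1/6 ✓
b·c³: 10565768/7935933·1/8 + 1516775/31743732·(-804357/274625) + (-3089515/31743732)·1 = -24365863/343890430 ≠ 1/4 ⇒ order 3.
b·(c∘Ac): 1516775/31743732·93/650 + (-3089515/31743732)·(-229/130) = 5659315/31743732 ≠ 1/8
b·Ac²: 1516775/31743732·(-1/20) + (-3089515/31743732)·78487/16900 = -468785459/1031671290 ≠ 1/12
b·A²c: (-3089515/31743732)·(-1/5) = 617903/31743732 ≠ 1/24

3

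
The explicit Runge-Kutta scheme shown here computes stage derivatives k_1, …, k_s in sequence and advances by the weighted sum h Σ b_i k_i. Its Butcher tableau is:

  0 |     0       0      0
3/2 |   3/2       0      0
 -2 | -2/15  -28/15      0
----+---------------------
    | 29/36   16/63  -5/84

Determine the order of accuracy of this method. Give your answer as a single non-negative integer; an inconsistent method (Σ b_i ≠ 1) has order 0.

b = (29/36, 16/63, -5/84)
c = (0, 3/2, -2)
Ac = (0, 0, -14/5)
Σ b_i: 29/36·1 + 16/63·1 + (-5/84)·1 = 1 ✓
b·c: 16/63·3/2 + (-5/84)·(-2) = 1/2 ✓
b·c²: 16/63·9/4 + (-5/84)·4 = 1/3 ✓
b·Ac: (-5/84)·(-14/5) = 1/6 ✓; 3 stages ⇒ order 3.

3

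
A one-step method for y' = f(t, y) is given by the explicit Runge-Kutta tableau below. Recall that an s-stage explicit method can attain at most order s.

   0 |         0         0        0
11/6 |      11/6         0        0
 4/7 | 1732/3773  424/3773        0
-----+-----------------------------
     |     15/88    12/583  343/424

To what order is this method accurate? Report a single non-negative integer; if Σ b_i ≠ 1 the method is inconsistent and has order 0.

3

b = (15/88, 12/583, 343/424)
c = (0, 11/6, 4/7)
Ac = (0, 0, 212/1029)
Σ b_i: 15/88·1 + 12/583·1 + 343/424·1 = 1 ✓
b·c: 12/583·11/6 + 343/424·4/7 = 1/2 ✓
b·c²: 12/583·121/36 + 343/424·16/49 = 1/3 ✓
b·Ac: 343/424·212/1029 = 1/6 ✓; 3 stages ⇒ order 3.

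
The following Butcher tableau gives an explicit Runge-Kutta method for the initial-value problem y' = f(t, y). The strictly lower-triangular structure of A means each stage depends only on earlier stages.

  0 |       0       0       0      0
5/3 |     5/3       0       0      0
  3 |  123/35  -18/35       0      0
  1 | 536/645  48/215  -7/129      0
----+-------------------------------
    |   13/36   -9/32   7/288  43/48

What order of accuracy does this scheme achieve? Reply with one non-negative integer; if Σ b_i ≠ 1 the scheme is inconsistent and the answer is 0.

b = (13/36, -9/32, 7/288, 43/48)
c = (0, 5/3, 3, 1)
Ac = (0, 0, -6/7, 9/43)
Σ b_i: 13/36·1 + (-9/32)·1 + 7/288·1 + 43/48·1 = 1 ✓
b·c: (-9/32)·5/3 + 7/288·3 + 43/48·1 = 1/2 ✓
b·c²: (-9/32)·25/9 + 7/288·9 + 43/48·1 = 1/3 ✓
b·Ac: 7/288·(-6/7) + 43/48·9/43 = 1/6 ✓
b·c³: (-9/32)·125/27 + 7/288·27 + 43/48·1 = 1/4 ✓
b·(c∘Ac): 7/288·(-18/7) + 43/48·9/43 = 1/8 ✓
b·Ac²: 7/288·(-10/7) + 43/48·17/129 = 1/12 ✓
b·A²c: 43/48·2/43 = 1/24 ✓; 4 stages ⇒ order 4.

4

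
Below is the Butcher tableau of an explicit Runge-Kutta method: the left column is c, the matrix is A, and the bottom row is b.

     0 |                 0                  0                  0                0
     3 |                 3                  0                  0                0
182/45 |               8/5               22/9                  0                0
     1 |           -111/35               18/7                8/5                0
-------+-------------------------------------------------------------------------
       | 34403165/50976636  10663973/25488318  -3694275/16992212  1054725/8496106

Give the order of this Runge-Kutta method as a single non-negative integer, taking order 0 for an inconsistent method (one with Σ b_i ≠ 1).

b = (34403165/50976636, 10663973/25488318, -3694275/16992212, 1054725/8496106)
c = (0, 3, 182/45, 1)
Ac = (0, 0, 22/3, 22342/1575)
Σ b_i: 34403165/50976636·1 + 10663973/25488318·1 + (-3694275/16992212)·1 + 1054725/8496106·1 = 1 ✓
b·c: 10663973/25488318·3 + (-3694275/16992212)·182/45 + 1054725/8496106·1 = 1/2 ✓
b·c²: 10663973/25488318·9 + (-3694275/16992212)·33124/2025 + 1054725/8496106·1 = 1/3 ✓
b·Ac: (-3694275/16992212)·22/3 + 1054725/8496106·22342/1575 = 1/6 ✓
b·c³: 10663973/25488318·27 + (-3694275/16992212)·6028568/91125 + 1054725/8496106·1 = -1699030631/573487155 ≠ 1/4 ⇒ order 3.
b·(c∘Ac): (-3694275/16992212)·4004/135 + 1054725/8496106·22342/1575 = -59734556/12744159 ≠ 1/8
b·Ac²: (-3694275/16992212)·22 + 1054725/8496106·3495194/70875 = 1535846371/1146974310 ≠ 1/12
b·A²c: 1054725/8496106·176/15 = 6187720/4248053 ≠ 1/24

3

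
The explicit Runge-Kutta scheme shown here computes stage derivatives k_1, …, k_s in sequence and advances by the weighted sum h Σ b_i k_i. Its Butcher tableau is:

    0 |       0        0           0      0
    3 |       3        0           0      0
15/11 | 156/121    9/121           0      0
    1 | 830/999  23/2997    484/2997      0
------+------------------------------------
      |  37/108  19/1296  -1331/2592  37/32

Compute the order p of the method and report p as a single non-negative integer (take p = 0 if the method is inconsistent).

4

b = (37/108, 19/1296, -1331/2592, 37/32)
c = (0, 3, 15/11, 1)
Ac = (0, 0, 27/121, 9/37)
Σ b_i: 37/108·1 + 19/1296·1 + (-1331/2592)·1 + 37/32·1 = 1 ✓
b·c: 19/1296·3 + (-1331/2592)·15/11 + 37/32·1 = 1/2 ✓
b·c²: 19/1296·9 + (-1331/2592)·225/121 + 37/32·1 = 1/3 ✓
b·Ac: (-1331/2592)·27/121 + 37/32·9/37 = 1/6 ✓
b·c³: 19/1296·27 + (-1331/2592)·3375/1331 + 37/32·1 = 1/4 ✓
b·(c∘Ac): (-1331/2592)·405/1331 + 37/32·9/37 = 1/8 ✓
b·Ac²: (-1331/2592)·81/121 + 37/32·41/111 = 1/12 ✓
b·A²c: 37/32·4/111 = 1/24 ✓; 4 stages ⇒ order 4.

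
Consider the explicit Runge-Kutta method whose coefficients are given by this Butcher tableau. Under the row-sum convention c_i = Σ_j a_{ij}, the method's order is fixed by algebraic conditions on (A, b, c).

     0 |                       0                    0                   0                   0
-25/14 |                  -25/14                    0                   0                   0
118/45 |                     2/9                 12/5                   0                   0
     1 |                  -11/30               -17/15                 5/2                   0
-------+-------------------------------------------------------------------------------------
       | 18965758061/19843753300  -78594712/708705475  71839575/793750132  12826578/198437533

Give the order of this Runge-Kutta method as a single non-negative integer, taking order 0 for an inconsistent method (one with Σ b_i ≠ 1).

3

b = (18965758061/19843753300, -78594712/708705475, 71839575/793750132, 12826578/198437533)
c = (0, -25/14, 118/45, 1)
Ac = (0, 0, -30/7, 1081/126)
Σ b_i: 18965758061/19843753300·1 + (-78594712/708705475)·1 + 71839575/793750132·1 + 12826578/198437533·1 = 1 ✓
b·c: (-78594712/708705475)·(-25/14) + 71839575/793750132·118/45 + 12826578/198437533·1 = 1/2 ✓
b·c²: (-78594712/708705475)·625/196 + 71839575/793750132·13924/2025 + 12826578/198437533·1 = 1/3 ✓
b·Ac: 71839575/793750132·(-30/7) + 12826578/198437533·1081/126 = 1/6 ✓
b·c³: (-78594712/708705475)·(-15625/2744) + 71839575/793750132·1643032/91125 + 12826578/198437533·1 = 436555430359/187523468685 ≠ 1/4 ⇒ order 3.
b·(c∘Ac): 71839575/793750132·(-236/21) + 12826578/198437533·1081/126 = -1927613122/4167188193 ≠ 1/8
b·Ac²: 71839575/793750132·375/49 + 12826578/198437533·1077677/79380 = 1177787788211/750093874740 ≠ 1/12
b·A²c: 12826578/198437533·(-75/7) = -961993350/1389062731 ≠ 1/24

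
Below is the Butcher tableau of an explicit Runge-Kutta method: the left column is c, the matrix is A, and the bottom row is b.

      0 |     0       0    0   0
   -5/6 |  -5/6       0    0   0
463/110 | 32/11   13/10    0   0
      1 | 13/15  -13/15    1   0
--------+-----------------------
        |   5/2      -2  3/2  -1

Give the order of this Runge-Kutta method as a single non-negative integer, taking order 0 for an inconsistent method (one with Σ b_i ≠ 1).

1

b = (5/2, -2, 3/2, -1)
c = (0, -5/6, 463/110, 1)
Ac = (0, 0, -13/12, 2441/495)
Σ b_i: 5/2·1 + (-2)·1 + 3/2·1 + (-1)·1 = 1 ✓
b·c: (-2)·(-5/6) + 3/2·463/110 + (-1)·1 = 4607/660 ≠ 1/2 ⇒ order 1.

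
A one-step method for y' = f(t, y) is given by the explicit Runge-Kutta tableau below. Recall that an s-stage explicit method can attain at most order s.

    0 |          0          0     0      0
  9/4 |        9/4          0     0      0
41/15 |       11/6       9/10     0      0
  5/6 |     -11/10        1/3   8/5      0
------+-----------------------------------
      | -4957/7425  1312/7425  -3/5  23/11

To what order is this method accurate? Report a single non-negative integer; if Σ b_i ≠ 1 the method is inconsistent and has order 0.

2

b = (-4957/7425, 1312/7425, -3/5, 23/11)
c = (0, 9/4, 41/15, 5/6)
Ac = (0, 0, 81/40, 1537/300)
Σ b_i: (-4957/7425)·1 + 1312/7425·1 + (-3/5)·1 + 23/11·1 = 1 ✓
b·c: 1312/7425·9/4 + (-3/5)·41/15 + 23/11·5/6 = 1/2 ✓
b·c²: 1312/7425·81/16 + (-3/5)·1681/225 + 23/11·25/36 = -105737/49500 ≠ 1/3 ⇒ order 2.
b·Ac: (-3/5)·81/40 + 23/11·1537/300 = 62683/6600 ≠ 1/6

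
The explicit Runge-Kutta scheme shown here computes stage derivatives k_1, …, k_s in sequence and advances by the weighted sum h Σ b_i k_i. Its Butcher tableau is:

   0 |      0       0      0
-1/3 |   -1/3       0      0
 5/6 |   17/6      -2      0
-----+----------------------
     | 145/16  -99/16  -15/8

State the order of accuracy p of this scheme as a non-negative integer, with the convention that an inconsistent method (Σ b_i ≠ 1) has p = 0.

2

b = (145/16, -99/16, -15/8)
c = (0, -1/3, 5/6)
Ac = (0, 0, 2/3)
Σ b_i: 145/16·1 + (-99/16)·1 + (-15/8)·1 = 1 ✓
b·c: (-99/16)·(-1/3) + (-15/8)·5/6 = 1/2 ✓
b·c²: (-99/16)·1/9 + (-15/8)·25/36 = -191/96 ≠ 1/3 ⇒ order 2.
b·Ac: (-15/8)·2/3 = -5/4 ≠ 1/6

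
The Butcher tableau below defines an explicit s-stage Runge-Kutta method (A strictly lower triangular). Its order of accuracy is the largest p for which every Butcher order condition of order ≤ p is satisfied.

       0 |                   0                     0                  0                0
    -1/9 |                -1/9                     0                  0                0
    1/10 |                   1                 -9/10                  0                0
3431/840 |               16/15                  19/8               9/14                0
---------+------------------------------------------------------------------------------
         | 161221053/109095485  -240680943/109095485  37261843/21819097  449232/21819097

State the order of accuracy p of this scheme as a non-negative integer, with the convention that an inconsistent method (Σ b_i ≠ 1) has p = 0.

b = (161221053/109095485, -240680943/109095485, 37261843/21819097, 449232/21819097)
c = (0, -1/9, 1/10, 3431/840)
Ac = (0, 0, 1/10, -503/2520)
Σ b_i: 161221053/109095485·1 + (-240680943/109095485)·1 + 37261843/21819097·1 + 449232/21819097·1 = 1 ✓
b·c: (-240680943/109095485)·(-1/9) + 37261843/21819097·1/10 + 449232/21819097·3431/840 = 1/2 ✓
b·c²: (-240680943/109095485)·1/81 + 37261843/21819097·1/100 + 449232/21819097·11771761/705600 = 1/3 ✓
b·Ac: 37261843/21819097·1/10 + 449232/21819097·(-503/2520) = 1/6 ✓
b·c³: (-240680943/109095485)·(-1/729) + 37261843/21819097·1/1000 + 449232/21819097·40388911991/592704000 = 23220935534551/16495237332000 ≠ 1/4 ⇒ order 3.
b·(c∘Ac): 37261843/21819097·1/100 + 449232/21819097·(-1725793/2116800) = 1432531/4909296825 ≠ 1/8
b·Ac²: 37261843/21819097·(-1/90) + 449232/21819097·2027/56700 = -537246853/29455780950 ≠ 1/12
b·A²c: 449232/21819097·9/140 = 144396/109095485 ≠ 1/24

3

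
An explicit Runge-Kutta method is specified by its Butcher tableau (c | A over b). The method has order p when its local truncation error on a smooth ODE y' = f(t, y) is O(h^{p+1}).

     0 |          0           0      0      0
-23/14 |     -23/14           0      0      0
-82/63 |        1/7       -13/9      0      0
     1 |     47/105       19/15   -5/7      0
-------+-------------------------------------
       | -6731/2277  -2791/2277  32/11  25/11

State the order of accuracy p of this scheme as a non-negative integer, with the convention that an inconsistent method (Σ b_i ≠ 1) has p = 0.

b = (-6731/2277, -2791/2277, 32/11, 25/11)
c = (0, -23/14, -82/63, 1)
Ac = (0, 0, 299/126, -5077/4410)
Σ b_i: (-6731/2277)·1 + (-2791/2277)·1 + 32/11·1 + 25/11·1 = 1 ✓
b·c: (-2791/2277)·(-23/14) + 32/11·(-82/63) + 25/11·1 = 1/2 ✓
b·c²: (-2791/2277)·529/196 + 32/11·6724/3969 + 25/11·1 = 679835/174636 ≠ 1/3 ⇒ order 2.
b·Ac: 32/11·299/126 + 25/11·(-5077/4410) = 3781/882 ≠ 1/6

2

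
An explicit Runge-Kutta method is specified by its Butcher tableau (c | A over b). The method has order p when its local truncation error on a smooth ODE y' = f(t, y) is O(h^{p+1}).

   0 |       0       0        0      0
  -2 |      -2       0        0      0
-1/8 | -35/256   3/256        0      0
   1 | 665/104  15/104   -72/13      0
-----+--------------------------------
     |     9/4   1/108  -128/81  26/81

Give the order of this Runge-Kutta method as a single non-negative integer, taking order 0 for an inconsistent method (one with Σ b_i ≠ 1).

4

b = (9/4, 1/108, -128/81, 26/81)
c = (0, -2, -1/8, 1)
Ac = (0, 0, -3/128, 21/52)
Σ b_i: 9/4·1 + 1/108·1 + (-128/81)·1 + 26/81·1 = 1 ✓
b·c: 1/108·(-2) + (-128/81)·(-1/8) + 26/81·1 = 1/2 ✓
b·c²: 1/108·4 + (-128/81)·1/64 + 26/81·1 = 1/3 ✓
b·Ac: (-128/81)·(-3/128) + 26/81·21/52 = 1/6 ✓
b·c³: 1/108·(-8) + (-128/81)·(-1/512) + 26/81·1 = 1/4 ✓
b·(c∘Ac): (-128/81)·3/1024 + 26/81·21/52 = 1/8 ✓
b·Ac²: (-128/81)·3/64 + 26/81·51/104 = 1/12 ✓
b·A²c: 26/81·27/208 = 1/24 ✓; 4 stages ⇒ order 4.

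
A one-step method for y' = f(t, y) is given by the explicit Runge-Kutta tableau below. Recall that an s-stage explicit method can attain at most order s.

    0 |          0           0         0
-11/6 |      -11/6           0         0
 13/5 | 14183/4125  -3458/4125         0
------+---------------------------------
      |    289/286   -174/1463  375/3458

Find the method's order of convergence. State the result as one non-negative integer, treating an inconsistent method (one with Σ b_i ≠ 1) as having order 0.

b = (289/286, -174/1463, 375/3458)
c = (0, -11/6, 13/5)
Ac = (0, 0, 1729/1125)
Σ b_i: 289/286·1 + (-174/1463)·1 + 375/3458·1 = 1 ✓
b·c: (-174/1463)·(-11/6) + 375/3458·13/5 = 1/2 ✓
b·c²: (-174/1463)·121/36 + 375/3458·169/25 = 1/3 ✓
b·Ac: 375/3458·1729/1125 = 1/6 ✓; 3 stages ⇒ order 3.

3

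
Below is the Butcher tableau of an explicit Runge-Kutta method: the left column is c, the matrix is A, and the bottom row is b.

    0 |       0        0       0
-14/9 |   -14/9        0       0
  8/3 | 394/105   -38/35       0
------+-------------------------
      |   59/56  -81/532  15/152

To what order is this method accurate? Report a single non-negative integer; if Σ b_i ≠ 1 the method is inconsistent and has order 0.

b = (59/56, -81/532, 15/152)
c = (0, -14/9, 8/3)
Ac = (0, 0, 76/45)
Σ b_i: 59/56·1 + (-81/532)·1 + 15/152·1 = 1 ✓
b·c: (-81/532)·(-14/9) + 15/152·8/3 = 1/2 ✓
b·c²: (-81/532)·196/81 + 15/152·64/9 = 1/3 ✓
b·Ac: 15/152·76/45 = 1/6 ✓; 3 stages ⇒ order 3.

3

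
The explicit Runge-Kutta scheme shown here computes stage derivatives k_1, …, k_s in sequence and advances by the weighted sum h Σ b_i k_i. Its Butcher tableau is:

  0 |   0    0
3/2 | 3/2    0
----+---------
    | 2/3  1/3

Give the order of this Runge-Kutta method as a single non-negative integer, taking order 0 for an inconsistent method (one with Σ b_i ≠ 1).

2

b = (2/3, 1/3)
c = (0, 3/2)
Σ b_i: 2/3·1 + 1/3·1 = 1 ✓
b·c: 1/3·3/2 = 1/2 ✓; 2 stages ⇒ order 2.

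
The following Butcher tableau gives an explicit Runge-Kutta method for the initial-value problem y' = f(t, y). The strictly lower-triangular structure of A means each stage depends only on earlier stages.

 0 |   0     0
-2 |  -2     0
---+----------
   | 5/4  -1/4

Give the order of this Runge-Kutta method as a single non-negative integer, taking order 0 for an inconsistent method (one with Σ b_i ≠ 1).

2

b = (5/4, -1/4)
c = (0, -2)
Σ b_i: 5/4·1 + (-1/4)·1 = 1 ✓
b·c: (-1/4)·(-2) = 1/2 ✓; 2 stages ⇒ order 2.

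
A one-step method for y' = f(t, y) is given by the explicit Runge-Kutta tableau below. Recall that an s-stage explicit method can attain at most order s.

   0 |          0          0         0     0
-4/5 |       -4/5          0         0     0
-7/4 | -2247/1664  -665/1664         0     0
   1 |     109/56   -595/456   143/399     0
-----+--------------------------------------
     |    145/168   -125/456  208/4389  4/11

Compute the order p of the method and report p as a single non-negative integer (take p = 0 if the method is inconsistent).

4

b = (145/168, -125/456, 208/4389, 4/11)
c = (0, -4/5, -7/4, 1)
Ac = (0, 0, 133/416, 5/12)
Σ b_i: 145/168·1 + (-125/456)·1 + 208/4389·1 + 4/11·1 = 1 ✓
b·c: (-125/456)·(-4/5) + 208/4389·(-7/4) + 4/11·1 = 1/2 ✓
b·c²: (-125/456)·16/25 + 208/4389·49/16 + 4/11·1 = 1/3 ✓
b·Ac: 208/4389·133/416 + 4/11·5/12 = 1/6 ✓
b·c³: (-125/456)·(-64/125) + 208/4389·(-343/64) + 4/11·1 = 1/4 ✓
b·(c∘Ac): 208/4389·(-931/1664) + 4/11·5/12 = 1/8 ✓
b·Ac²: 208/4389·(-133/520) + 4/11·21/80 = 1/12 ✓
b·A²c: 4/11·11/96 = 1/24 ✓; 4 stages ⇒ order 4.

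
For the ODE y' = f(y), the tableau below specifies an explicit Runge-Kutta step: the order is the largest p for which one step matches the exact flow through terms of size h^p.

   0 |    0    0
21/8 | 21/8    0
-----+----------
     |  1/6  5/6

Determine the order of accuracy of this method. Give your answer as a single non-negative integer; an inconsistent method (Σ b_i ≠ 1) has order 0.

1

b = (1/6, 5/6)
c = (0, 21/8)
Σ b_i: 1/6·1 + 5/6·1 = 1 ✓
b·c: 5/6·21/8 = 35/16 ≠ 1/2 ⇒ order 1.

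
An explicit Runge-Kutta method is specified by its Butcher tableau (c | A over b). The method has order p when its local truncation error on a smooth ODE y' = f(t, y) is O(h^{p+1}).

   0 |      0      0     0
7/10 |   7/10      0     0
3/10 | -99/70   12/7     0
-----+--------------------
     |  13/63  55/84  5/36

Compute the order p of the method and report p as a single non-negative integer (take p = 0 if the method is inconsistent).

b = (13/63, 55/84, 5/36)
c = (0, 7/10, 3/10)
Ac = (0, 0, 6/5)
Σ b_i: 13/63·1 + 55/84·1 + 5/36·1 = 1 ✓
b·c: 55/84·7/10 + 5/36·3/10 = 1/2 ✓
b·c²: 55/84·49/100 + 5/36·9/100 = 1/3 ✓
b·Ac: 5/36·6/5 = 1/6 ✓; 3 stages ⇒ order 3.

3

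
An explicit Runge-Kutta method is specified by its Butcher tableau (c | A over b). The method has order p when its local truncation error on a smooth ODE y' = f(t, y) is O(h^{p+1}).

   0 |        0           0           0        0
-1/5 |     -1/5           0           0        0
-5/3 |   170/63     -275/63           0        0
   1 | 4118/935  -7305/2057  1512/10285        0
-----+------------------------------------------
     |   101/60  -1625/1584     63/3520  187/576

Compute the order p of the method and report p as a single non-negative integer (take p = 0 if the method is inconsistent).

b = (101/60, -1625/1584, 63/3520, 187/576)
c = (0, -1/5, -5/3, 1)
Ac = (0, 0, 55/63, 87/187)
Σ b_i: 101/60·1 + (-1625/1584)·1 + 63/3520·1 + 187/576·1 = 1 ✓
b·c: (-1625/1584)·(-1/5) + 63/3520·(-5/3) + 187/576·1 = 1/2 ✓
b·c²: (-1625/1584)·1/25 + 63/3520·25/9 + 187/576·1 = 1/3 ✓
b·Ac: 63/3520·55/63 + 187/576·87/187 = 1/6 ✓
b·c³: (-1625/1584)·(-1/125) + 63/3520·(-125/27) + 187/576·1 = 1/4 ✓
b·(c∘Ac): 63/3520·(-275/189) + 187/576·87/187 = 1/8 ✓
b·Ac²: 63/3520·(-11/63) + 187/576·249/935 = 1/12 ✓
b·A²c: 187/576·24/187 = 1/24 ✓; 4 stages ⇒ order 4.

4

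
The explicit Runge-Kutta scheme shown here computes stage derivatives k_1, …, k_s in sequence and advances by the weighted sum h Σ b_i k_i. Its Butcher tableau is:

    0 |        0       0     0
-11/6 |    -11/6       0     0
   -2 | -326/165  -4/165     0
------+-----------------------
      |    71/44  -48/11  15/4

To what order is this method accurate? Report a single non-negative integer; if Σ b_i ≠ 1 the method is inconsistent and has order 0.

3

b = (71/44, -48/11, 15/4)
c = (0, -11/6, -2)
Ac = (0, 0, 2/45)
Σ b_i: 71/44·1 + (-48/11)·1 + 15/4·1 = 1 ✓
b·c: (-48/11)·(-11/6) + 15/4·(-2) = 1/2 ✓
b·c²: (-48/11)·121/36 + 15/4·4 = 1/3 ✓
b·Ac: 15/4·2/45 = 1/6 ✓; 3 stages ⇒ order 3.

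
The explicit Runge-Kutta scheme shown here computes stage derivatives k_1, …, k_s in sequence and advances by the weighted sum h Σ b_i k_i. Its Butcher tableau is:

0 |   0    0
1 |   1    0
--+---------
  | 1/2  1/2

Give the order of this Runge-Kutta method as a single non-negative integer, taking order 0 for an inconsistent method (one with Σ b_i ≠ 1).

2

b = (1/2, 1/2)
c = (0, 1)
Σ b_i: 1/2·1 + 1/2·1 = 1 ✓
b·c: 1/2·1 = 1/2 ✓; 2 stages ⇒ order 2.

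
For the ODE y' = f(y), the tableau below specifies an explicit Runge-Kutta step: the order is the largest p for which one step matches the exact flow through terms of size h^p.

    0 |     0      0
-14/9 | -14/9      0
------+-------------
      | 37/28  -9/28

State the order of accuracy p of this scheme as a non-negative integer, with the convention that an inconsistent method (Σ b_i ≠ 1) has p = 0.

b = (37/28, -9/28)
c = (0, -14/9)
Σ b_i: 37/28·1 + (-9/28)·1 = 1 ✓
b·c: (-9/28)·(-14/9) = 1/2 ✓; 2 stages ⇒ order 2.

2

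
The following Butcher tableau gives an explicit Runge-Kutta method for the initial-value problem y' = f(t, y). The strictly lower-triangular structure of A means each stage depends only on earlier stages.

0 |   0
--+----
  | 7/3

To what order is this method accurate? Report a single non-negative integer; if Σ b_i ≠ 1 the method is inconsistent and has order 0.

0

b = (7/3)
c = (0)
Σ b_i: 7/3·1 = 7/3 ≠ 1 ⇒ order 0.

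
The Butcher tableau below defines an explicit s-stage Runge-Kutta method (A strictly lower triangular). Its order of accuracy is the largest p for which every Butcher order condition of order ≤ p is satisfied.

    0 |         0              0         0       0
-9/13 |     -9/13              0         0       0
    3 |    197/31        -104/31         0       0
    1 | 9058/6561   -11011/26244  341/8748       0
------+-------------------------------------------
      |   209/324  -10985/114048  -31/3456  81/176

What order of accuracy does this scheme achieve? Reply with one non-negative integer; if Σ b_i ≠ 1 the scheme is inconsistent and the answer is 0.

b = (209/324, -10985/114048, -31/3456, 81/176)
c = (0, -9/13, 3, 1)
Ac = (0, 0, 72/31, 11/27)
Σ b_i: 209/324·1 + (-10985/114048)·1 + (-31/3456)·1 + 81/176·1 = 1 ✓
b·c: (-10985/114048)·(-9/13) + (-31/3456)·3 + 81/176·1 = 1/2 ✓
b·c²: (-10985/114048)·81/169 + (-31/3456)·9 + 81/176·1 = 1/3 ✓
b·Ac: (-31/3456)·72/31 + 81/176·11/27 = 1/6 ✓
b·c³: (-10985/114048)·(-729/2197) + (-31/3456)·27 + 81/176·1 = 1/4 ✓
b·(c∘Ac): (-31/3456)·216/31 + 81/176·11/27 = 1/8 ✓
b·Ac²: (-31/3456)·(-648/403) + 81/176·473/3159 = 1/12 ✓
b·A²c: 81/176·22/243 = 1/24 ✓; 4 stages ⇒ order 4.

4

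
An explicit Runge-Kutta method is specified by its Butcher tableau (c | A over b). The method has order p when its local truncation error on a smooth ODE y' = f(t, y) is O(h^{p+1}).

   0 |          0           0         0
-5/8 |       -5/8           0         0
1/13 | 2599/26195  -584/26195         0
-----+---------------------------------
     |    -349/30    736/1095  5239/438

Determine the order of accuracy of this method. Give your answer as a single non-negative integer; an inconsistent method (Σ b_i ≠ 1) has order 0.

3

b = (-349/30, 736/1095, 5239/438)
c = (0, -5/8, 1/13)
Ac = (0, 0, 73/5239)
Σ b_i: (-349/30)·1 + 736/1095·1 + 5239/438·1 = 1 ✓
b·c: 736/1095·(-5/8) + 5239/438·1/13 = 1/2 ✓
b·c²: 736/1095·25/64 + 5239/438·1/169 = 1/3 ✓
b·Ac: 5239/438·73/5239 = 1/6 ✓; 3 stages ⇒ order 3.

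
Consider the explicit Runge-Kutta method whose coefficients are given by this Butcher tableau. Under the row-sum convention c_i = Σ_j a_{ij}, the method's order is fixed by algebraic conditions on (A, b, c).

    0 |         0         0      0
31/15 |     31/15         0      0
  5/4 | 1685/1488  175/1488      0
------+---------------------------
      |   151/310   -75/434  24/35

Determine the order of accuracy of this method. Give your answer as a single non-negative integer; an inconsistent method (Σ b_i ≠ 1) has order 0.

b = (151/310, -75/434, 24/35)
c = (0, 31/15, 5/4)
Ac = (0, 0, 35/144)
Σ b_i: 151/310·1 + (-75/434)·1 + 24/35·1 = 1 ✓
b·c: (-75/434)·31/15 + 24/35·5/4 = 1/2 ✓
b·c²: (-75/434)·961/225 + 24/35·25/16 = 1/3 ✓
b·Ac: 24/35·35/144 = 1/6 ✓; 3 stages ⇒ order 3.

3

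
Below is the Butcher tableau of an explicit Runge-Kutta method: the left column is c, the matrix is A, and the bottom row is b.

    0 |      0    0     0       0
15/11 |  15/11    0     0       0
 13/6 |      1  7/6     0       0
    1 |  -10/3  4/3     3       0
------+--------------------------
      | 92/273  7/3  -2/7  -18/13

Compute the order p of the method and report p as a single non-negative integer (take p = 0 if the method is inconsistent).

b = (92/273, 7/3, -2/7, -18/13)
c = (0, 15/11, 13/6, 1)
Ac = (0, 0, 35/22, 183/22)
Σ b_i: 92/273·1 + 7/3·1 + (-2/7)·1 + (-18/13)·1 = 1 ✓
b·c: 7/3·15/11 + (-2/7)·13/6 + (-18/13)·1 = 3538/3003 ≠ 1/2 ⇒ order 1.

1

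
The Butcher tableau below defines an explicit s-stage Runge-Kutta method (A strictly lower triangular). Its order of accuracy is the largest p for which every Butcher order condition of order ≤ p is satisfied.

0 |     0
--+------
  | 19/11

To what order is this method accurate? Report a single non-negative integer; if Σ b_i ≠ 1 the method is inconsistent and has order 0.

0

b = (19/11)
c = (0)
Σ b_i: 19/11·1 = 19/11 ≠ 1 ⇒ order 0.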